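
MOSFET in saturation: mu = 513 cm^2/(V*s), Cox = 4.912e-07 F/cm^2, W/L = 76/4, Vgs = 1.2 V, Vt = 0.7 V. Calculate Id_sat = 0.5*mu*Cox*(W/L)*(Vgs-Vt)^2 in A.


Step 1: Overdrive voltage Vov = Vgs - Vt = 1.2 - 0.7 = 0.5 V
Step 2: W/L = 76/4 = 19
Step 3: Id = 0.5 * 513 * 4.912e-07 * 19 * 0.5^2
Step 4: Id = 5.98e-04 A

5.98e-04


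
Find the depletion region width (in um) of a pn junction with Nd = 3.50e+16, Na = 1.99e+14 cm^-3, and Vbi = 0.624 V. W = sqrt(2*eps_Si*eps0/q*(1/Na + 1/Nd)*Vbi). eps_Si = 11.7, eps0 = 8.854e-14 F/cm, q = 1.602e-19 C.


Step 1: 1/Na + 1/Nd = 1/1.99e+14 + 1/3.50e+16 = 5.05370e-15
Step 2: 2*eps*eps0/q = 2*11.7*8.854e-14/1.602e-19 = 1.293281e+07
Step 3: W^2 = 1.293281e+07 * 5.05370e-15 * 0.624 = 4.07837e-08
Step 4: W = sqrt(4.07837e-08) = 2.019e-04 cm = 2.019 um

2.019


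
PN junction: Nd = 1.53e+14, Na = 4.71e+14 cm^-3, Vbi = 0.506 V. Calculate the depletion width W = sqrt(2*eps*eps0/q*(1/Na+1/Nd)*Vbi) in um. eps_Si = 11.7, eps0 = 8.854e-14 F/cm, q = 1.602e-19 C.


Step 1: 1/Na + 1/Nd = 1/4.71e+14 + 1/1.53e+14 = 8.65909e-15
Step 2: 2*eps*eps0/q = 2*11.7*8.854e-14/1.602e-19 = 1.293281e+07
Step 3: W^2 = 1.293281e+07 * 8.65909e-15 * 0.506 = 5.66651e-08
Step 4: W = sqrt(5.66651e-08) = 2.380e-04 cm = 2.38 um

2.38


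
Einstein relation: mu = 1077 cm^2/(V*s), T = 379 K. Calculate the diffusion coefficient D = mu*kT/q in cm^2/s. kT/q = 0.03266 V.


Step 1: D = mu * (kT/q)
Step 2: D = 1077 * 0.03266
Step 3: D = 35.17 cm^2/s

35.17


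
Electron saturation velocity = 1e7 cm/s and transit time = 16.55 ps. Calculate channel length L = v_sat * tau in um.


Step 1: tau in seconds = 16.55 ps * 1e-12 = 1.6550e-11 s
Step 2: L = v_sat * tau = 1e7 * 1.6550e-11 = 1.6550e-04 cm
Step 3: L in um = 1.6550e-04 * 1e4 = 1.655 um

1.655


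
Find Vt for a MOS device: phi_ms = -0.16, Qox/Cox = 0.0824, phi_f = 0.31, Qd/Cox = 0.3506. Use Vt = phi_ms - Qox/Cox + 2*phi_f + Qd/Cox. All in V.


Step 1: Vt = phi_ms - Qox/Cox + 2*phi_f + Qd/Cox
Step 2: Vt = -0.16 - 0.0824 + 2*0.31 + 0.3506
Step 3: Vt = -0.16 - 0.0824 + 0.62 + 0.3506
Step 4: Vt = 0.7282 V

0.7282


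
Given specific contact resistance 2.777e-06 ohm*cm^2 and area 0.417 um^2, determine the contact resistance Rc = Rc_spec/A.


Step 1: Convert area to cm^2: 0.417 um^2 = 4.1700e-09 cm^2
Step 2: Rc = Rc_spec / A = 2.777e-06 / 4.1700e-09
Step 3: Rc = 6.66e+02 ohms

6.66e+02


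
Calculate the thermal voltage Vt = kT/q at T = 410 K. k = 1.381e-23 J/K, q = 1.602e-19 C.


Step 1: kT = 1.381e-23 * 410 = 5.6621e-21 J
Step 2: Vt = kT/q = 5.6621e-21 / 1.602e-19
Step 3: Vt = 0.03534 V

0.03534


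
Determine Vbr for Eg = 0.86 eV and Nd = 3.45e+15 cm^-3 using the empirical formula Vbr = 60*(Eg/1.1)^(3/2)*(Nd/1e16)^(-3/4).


Step 1: Eg/1.1 = 0.86/1.1 = 0.781818
Step 2: (Eg/1.1)^1.5 = 0.781818^1.5 = 0.691287
Step 3: (Nd/1e16)^(-0.75) = (0.345)^(-0.75) = 2.221446
Step 4: Vbr = 60 * 0.691287 * 2.221446 = 92.1 V

92.1


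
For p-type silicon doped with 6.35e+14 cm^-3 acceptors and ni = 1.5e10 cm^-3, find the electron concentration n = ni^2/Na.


Step 1: Majority hole concentration p ≈ Na = 6.35e+14 cm^-3
Step 2: n = ni^2 / Na = (1.5e10)^2 / 6.35e+14
Step 3: n = 3.54e+05 cm^-3

3.54e+05


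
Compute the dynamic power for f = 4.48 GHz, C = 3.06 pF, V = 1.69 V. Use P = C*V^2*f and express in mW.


Step 1: V^2 = 1.69^2 = 2.8561 V^2
Step 2: P = C*V^2*f = 3.06e-12 F * 2.8561 * 4.48e9 Hz
Step 3: P = 3.915370368e-02 W
Step 4: P = 39.154 mW

39.154


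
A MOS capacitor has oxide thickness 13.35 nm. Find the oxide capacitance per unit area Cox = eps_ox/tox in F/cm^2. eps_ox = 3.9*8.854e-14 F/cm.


Step 1: eps_ox = 3.9 * 8.854e-14 = 3.45306e-13 F/cm
Step 2: tox in cm = 13.35 nm * 1e-7 = 1.3350e-06 cm
Step 3: Cox = 3.45306e-13 / 1.3350e-06 = 2.59e-07 F/cm^2

2.59e-07


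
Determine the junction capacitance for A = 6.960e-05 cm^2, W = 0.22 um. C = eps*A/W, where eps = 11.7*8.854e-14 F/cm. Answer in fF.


Step 1: eps_Si = 11.7 * 8.854e-14 = 1.035918e-12 F/cm
Step 2: W in cm = 0.22 * 1e-4 = 2.20e-05 cm
Step 3: C = 1.035918e-12 * 6.960e-05 / 2.20e-05 = 3.277268e-12 F
Step 4: C = 3277.27 fF

3277.27


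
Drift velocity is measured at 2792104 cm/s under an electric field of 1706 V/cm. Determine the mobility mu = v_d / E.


Step 1: mu = v_d / E
Step 2: mu = 2792104 / 1706
Step 3: mu = 1636.64 cm^2/(V*s)

1636.64


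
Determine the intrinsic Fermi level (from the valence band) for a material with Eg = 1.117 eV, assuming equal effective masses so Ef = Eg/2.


Step 1: For an intrinsic semiconductor, the Fermi level sits at midgap.
Step 2: Ef = Eg / 2 = 1.117 / 2 = 0.5585 eV

0.5585


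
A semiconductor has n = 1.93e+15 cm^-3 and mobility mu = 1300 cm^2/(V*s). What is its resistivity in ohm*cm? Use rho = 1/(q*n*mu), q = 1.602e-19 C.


Step 1: sigma = q * n * mu = 1.602e-19 * 1.93e+15 * 1300 = 4.01942e-01 S/cm
Step 2: rho = 1 / sigma = 1 / 4.01942e-01 = 2.488 ohm*cm

2.488


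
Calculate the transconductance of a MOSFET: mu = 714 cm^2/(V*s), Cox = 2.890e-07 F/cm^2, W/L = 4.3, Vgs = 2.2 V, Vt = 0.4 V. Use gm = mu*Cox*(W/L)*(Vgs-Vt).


Step 1: Vov = Vgs - Vt = 2.2 - 0.4 = 1.8 V
Step 2: gm = mu * Cox * (W/L) * Vov
Step 3: gm = 714 * 2.890e-07 * 4.3 * 1.8 = 1.60e-03 S

1.60e-03


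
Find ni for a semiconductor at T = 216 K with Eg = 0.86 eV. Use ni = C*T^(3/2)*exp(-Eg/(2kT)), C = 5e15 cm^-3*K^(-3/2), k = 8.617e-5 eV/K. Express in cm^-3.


Step 1: Compute kT = 8.617e-5 * 216 = 0.01861272 eV
Step 2: Exponent = -Eg/(2kT) = -0.86/(2*0.01861272) = -23.10248
Step 3: T^(3/2) = 216^1.5 = 3174.54
Step 4: ni = 5e15 * 3174.54 * exp(-23.10248) = 1.47e+09 cm^-3

1.47e+09


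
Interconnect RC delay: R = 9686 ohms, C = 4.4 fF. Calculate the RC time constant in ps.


Step 1: tau = R * C
Step 2: tau = 9686 * 4.4 fF = 9686 * 4.4e-15 F
Step 3: tau = 4.26184e-11 s = 42.6184 ps

42.6184


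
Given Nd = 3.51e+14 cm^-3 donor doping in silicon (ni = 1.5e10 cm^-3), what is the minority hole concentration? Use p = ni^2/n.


Step 1: Since Nd >> ni, n ≈ Nd = 3.51e+14 cm^-3
Step 2: p = ni^2 / n = (1.5e10)^2 / 3.51e+14
Step 3: p = 2.25e20 / 3.51e+14 = 6.41e+05 cm^-3

6.41e+05


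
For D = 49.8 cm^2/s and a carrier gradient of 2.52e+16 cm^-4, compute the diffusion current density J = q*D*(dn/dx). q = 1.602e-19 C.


Step 1: J = q * D * (dn/dx)
Step 2: J = 1.602e-19 * 49.8 * 2.52e+16
Step 3: J = 2.01e-01 A/cm^2

2.01e-01


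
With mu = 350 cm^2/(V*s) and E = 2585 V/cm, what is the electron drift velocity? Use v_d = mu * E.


Step 1: v_d = mu * E
Step 2: v_d = 350 * 2585 = 904750
Step 3: v_d = 9.05e+05 cm/s

9.05e+05


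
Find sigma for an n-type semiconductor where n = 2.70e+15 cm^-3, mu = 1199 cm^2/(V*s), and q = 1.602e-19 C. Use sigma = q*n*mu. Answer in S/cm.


Step 1: sigma = q * n * mu
Step 2: sigma = 1.602e-19 * 2.70e+15 * 1199
Step 3: sigma = 5.186e-01 S/cm

5.186e-01


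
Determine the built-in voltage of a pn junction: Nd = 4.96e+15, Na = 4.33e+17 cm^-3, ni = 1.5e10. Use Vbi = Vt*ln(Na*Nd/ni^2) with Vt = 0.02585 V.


Step 1: Compute Na*Nd/ni^2 = 4.33e+17 * 4.96e+15 / (1.5e10)^2 = 9.5452e+12
Step 2: ln(9.5452e+12) = 29.8871
Step 3: Vbi = 0.02585 * 29.8871 = 0.773 V

0.773


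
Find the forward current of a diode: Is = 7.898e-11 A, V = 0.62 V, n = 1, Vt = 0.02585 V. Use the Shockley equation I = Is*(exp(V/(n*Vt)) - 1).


Step 1: V/(n*Vt) = 0.62/(1*0.02585) = 23.9845
Step 2: exp(23.9845) = 2.6082e+10
Step 3: I = 7.898e-11 * (2.6082e+10 - 1) = 2.06e+00 A

2.06e+00


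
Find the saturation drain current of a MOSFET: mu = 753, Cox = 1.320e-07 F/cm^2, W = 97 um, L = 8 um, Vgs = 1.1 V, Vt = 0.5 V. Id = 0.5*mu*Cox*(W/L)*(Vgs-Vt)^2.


Step 1: Overdrive voltage Vov = Vgs - Vt = 1.1 - 0.5 = 0.6 V
Step 2: W/L = 97/8 = 12.125
Step 3: Id = 0.5 * 753 * 1.320e-07 * 12.125 * 0.6^2
Step 4: Id = 2.17e-04 A

2.17e-04


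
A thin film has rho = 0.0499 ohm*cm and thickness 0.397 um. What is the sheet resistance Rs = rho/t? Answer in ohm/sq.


Step 1: Convert thickness to cm: t = 0.397 um = 3.9700e-05 cm
Step 2: Rs = rho / t = 0.0499 / 3.9700e-05
Step 3: Rs = 1256.9 ohm/sq

1256.9


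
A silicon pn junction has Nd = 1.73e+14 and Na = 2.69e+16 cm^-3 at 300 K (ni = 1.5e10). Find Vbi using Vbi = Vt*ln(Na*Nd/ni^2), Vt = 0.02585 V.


Step 1: Compute Na*Nd/ni^2 = 2.69e+16 * 1.73e+14 / (1.5e10)^2 = 2.0683e+10
Step 2: ln(2.0683e+10) = 23.7526
Step 3: Vbi = 0.02585 * 23.7526 = 0.614 V

0.614


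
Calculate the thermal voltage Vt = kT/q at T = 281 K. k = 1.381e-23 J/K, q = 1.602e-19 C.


Step 1: kT = 1.381e-23 * 281 = 3.88061e-21 J
Step 2: Vt = kT/q = 3.88061e-21 / 1.602e-19
Step 3: Vt = 0.02422 V

0.02422


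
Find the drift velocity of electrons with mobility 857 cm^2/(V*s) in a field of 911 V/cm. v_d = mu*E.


Step 1: v_d = mu * E
Step 2: v_d = 857 * 911 = 780727
Step 3: v_d = 7.81e+05 cm/s

7.81e+05


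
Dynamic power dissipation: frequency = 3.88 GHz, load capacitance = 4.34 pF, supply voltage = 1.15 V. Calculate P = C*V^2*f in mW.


Step 1: V^2 = 1.15^2 = 1.3225 V^2
Step 2: P = C*V^2*f = 4.34e-12 F * 1.3225 * 3.88e9 Hz
Step 3: P = 2.2269842e-02 W
Step 4: P = 22.27 mW

22.27


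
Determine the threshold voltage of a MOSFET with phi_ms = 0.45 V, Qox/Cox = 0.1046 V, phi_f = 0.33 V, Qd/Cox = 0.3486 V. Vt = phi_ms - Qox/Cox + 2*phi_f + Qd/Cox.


Step 1: Vt = phi_ms - Qox/Cox + 2*phi_f + Qd/Cox
Step 2: Vt = 0.45 - 0.1046 + 2*0.33 + 0.3486
Step 3: Vt = 0.45 - 0.1046 + 0.66 + 0.3486
Step 4: Vt = 1.354 V

1.354


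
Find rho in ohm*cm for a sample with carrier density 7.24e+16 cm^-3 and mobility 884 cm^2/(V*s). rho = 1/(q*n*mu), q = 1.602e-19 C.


Step 1: sigma = q * n * mu = 1.602e-19 * 7.24e+16 * 884 = 1.02531e+01 S/cm
Step 2: rho = 1 / sigma = 1 / 1.02531e+01 = 0.09753 ohm*cm

0.09753


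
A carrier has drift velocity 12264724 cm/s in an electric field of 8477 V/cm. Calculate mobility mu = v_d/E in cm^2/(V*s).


Step 1: mu = v_d / E
Step 2: mu = 12264724 / 8477
Step 3: mu = 1446.82 cm^2/(V*s)

1446.82


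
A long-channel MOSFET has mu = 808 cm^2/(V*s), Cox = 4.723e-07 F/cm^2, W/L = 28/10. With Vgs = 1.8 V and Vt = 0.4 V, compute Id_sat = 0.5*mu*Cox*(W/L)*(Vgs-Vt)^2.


Step 1: Overdrive voltage Vov = Vgs - Vt = 1.8 - 0.4 = 1.4 V
Step 2: W/L = 28/10 = 2.8
Step 3: Id = 0.5 * 808 * 4.723e-07 * 2.8 * 1.4^2
Step 4: Id = 1.05e-03 A

1.05e-03


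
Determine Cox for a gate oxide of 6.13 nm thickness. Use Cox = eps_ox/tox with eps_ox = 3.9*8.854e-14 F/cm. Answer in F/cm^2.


Step 1: eps_ox = 3.9 * 8.854e-14 = 3.45306e-13 F/cm
Step 2: tox in cm = 6.13 nm * 1e-7 = 6.1300e-07 cm
Step 3: Cox = 3.45306e-13 / 6.1300e-07 = 5.63e-07 F/cm^2

5.63e-07


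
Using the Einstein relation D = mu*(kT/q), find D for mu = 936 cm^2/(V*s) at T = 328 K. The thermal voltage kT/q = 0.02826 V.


Step 1: D = mu * (kT/q)
Step 2: D = 936 * 0.02826
Step 3: D = 26.45 cm^2/s

26.45


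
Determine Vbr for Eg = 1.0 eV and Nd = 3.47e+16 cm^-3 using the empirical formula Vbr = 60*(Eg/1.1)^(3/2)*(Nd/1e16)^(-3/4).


Step 1: Eg/1.1 = 1.0/1.1 = 0.909091
Step 2: (Eg/1.1)^1.5 = 0.909091^1.5 = 0.866784
Step 3: (Nd/1e16)^(-0.75) = (3.47)^(-0.75) = 0.393326
Step 4: Vbr = 60 * 0.866784 * 0.393326 = 20.5 V

20.5


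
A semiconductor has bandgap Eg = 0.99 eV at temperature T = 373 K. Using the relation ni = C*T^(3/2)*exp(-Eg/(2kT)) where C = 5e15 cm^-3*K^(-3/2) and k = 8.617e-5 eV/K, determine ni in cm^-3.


Step 1: Compute kT = 8.617e-5 * 373 = 0.03214141 eV
Step 2: Exponent = -Eg/(2kT) = -0.99/(2*0.03214141) = -15.40069
Step 3: T^(3/2) = 373^1.5 = 7203.83
Step 4: ni = 5e15 * 7203.83 * exp(-15.40069) = 7.38e+12 cm^-3

7.38e+12


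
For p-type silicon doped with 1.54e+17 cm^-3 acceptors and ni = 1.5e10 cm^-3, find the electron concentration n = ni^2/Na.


Step 1: Majority hole concentration p ≈ Na = 1.54e+17 cm^-3
Step 2: n = ni^2 / Na = (1.5e10)^2 / 1.54e+17
Step 3: n = 1.46e+03 cm^-3

1.46e+03


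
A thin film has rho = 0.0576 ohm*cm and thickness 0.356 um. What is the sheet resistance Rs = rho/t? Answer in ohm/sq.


Step 1: Convert thickness to cm: t = 0.356 um = 3.5600e-05 cm
Step 2: Rs = rho / t = 0.0576 / 3.5600e-05
Step 3: Rs = 1618.0 ohm/sq

1618.0


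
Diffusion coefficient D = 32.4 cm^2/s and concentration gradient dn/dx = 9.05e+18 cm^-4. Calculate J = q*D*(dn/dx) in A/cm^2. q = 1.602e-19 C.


Step 1: J = q * D * (dn/dx)
Step 2: J = 1.602e-19 * 32.4 * 9.05e+18
Step 3: J = 4.70e+01 A/cm^2

4.70e+01


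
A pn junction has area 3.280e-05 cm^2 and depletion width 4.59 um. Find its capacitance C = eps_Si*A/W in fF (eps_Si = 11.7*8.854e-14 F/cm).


Step 1: eps_Si = 11.7 * 8.854e-14 = 1.035918e-12 F/cm
Step 2: W in cm = 4.59 * 1e-4 = 4.59e-04 cm
Step 3: C = 1.035918e-12 * 3.280e-05 / 4.59e-04 = 7.402638e-14 F
Step 4: C = 74.03 fF

74.03


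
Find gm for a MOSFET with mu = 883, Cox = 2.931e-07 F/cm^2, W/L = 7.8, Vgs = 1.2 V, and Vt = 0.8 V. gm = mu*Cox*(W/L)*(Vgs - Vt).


Step 1: Vov = Vgs - Vt = 1.2 - 0.8 = 0.4 V
Step 2: gm = mu * Cox * (W/L) * Vov
Step 3: gm = 883 * 2.931e-07 * 7.8 * 0.4 = 8.07e-04 S

8.07e-04


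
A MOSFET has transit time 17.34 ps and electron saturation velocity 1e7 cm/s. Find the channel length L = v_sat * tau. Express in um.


Step 1: tau in seconds = 17.34 ps * 1e-12 = 1.7340e-11 s
Step 2: L = v_sat * tau = 1e7 * 1.7340e-11 = 1.7340e-04 cm
Step 3: L in um = 1.7340e-04 * 1e4 = 1.734 um

1.734


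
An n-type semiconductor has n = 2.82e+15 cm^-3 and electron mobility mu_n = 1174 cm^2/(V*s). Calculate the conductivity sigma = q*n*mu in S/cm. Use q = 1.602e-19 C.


Step 1: sigma = q * n * mu
Step 2: sigma = 1.602e-19 * 2.82e+15 * 1174
Step 3: sigma = 5.304e-01 S/cm

5.304e-01


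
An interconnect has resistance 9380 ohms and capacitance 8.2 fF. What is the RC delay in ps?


Step 1: tau = R * C
Step 2: tau = 9380 * 8.2 fF = 9380 * 8.2e-15 F
Step 3: tau = 7.6916e-11 s = 76.916 ps

76.916


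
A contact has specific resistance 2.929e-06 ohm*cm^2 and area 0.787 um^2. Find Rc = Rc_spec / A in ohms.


Step 1: Convert area to cm^2: 0.787 um^2 = 7.8700e-09 cm^2
Step 2: Rc = Rc_spec / A = 2.929e-06 / 7.8700e-09
Step 3: Rc = 3.72e+02 ohms

3.72e+02


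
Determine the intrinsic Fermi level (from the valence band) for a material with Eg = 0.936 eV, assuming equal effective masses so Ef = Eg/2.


Step 1: For an intrinsic semiconductor, the Fermi level sits at midgap.
Step 2: Ef = Eg / 2 = 0.936 / 2 = 0.468 eV

0.468


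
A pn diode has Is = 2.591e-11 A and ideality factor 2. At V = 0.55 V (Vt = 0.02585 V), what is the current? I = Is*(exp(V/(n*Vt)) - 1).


Step 1: V/(n*Vt) = 0.55/(2*0.02585) = 10.6383
Step 2: exp(10.6383) = 4.1702e+04
Step 3: I = 2.591e-11 * (4.1702e+04 - 1) = 1.08e-06 A

1.08e-06


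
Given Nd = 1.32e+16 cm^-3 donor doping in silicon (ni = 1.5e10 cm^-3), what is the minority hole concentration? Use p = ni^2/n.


Step 1: Since Nd >> ni, n ≈ Nd = 1.32e+16 cm^-3
Step 2: p = ni^2 / n = (1.5e10)^2 / 1.32e+16
Step 3: p = 2.25e20 / 1.32e+16 = 1.70e+04 cm^-3

1.70e+04


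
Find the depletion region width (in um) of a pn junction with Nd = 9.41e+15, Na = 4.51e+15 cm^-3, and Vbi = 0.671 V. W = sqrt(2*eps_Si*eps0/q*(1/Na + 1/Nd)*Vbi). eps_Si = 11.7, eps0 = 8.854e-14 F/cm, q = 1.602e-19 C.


Step 1: 1/Na + 1/Nd = 1/4.51e+15 + 1/9.41e+15 = 3.27999e-16
Step 2: 2*eps*eps0/q = 2*11.7*8.854e-14/1.602e-19 = 1.293281e+07
Step 3: W^2 = 1.293281e+07 * 3.27999e-16 * 0.671 = 2.84635e-09
Step 4: W = sqrt(2.84635e-09) = 5.335e-05 cm = 0.5335 um

0.5335


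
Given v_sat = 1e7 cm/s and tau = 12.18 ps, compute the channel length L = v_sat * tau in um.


Step 1: tau in seconds = 12.18 ps * 1e-12 = 1.2180e-11 s
Step 2: L = v_sat * tau = 1e7 * 1.2180e-11 = 1.2180e-04 cm
Step 3: L in um = 1.2180e-04 * 1e4 = 1.218 um

1.218


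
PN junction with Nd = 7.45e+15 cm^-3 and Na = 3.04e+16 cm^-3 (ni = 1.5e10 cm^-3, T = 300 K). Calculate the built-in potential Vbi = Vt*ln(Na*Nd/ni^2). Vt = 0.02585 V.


Step 1: Compute Na*Nd/ni^2 = 3.04e+16 * 7.45e+15 / (1.5e10)^2 = 1.0066e+12
Step 2: ln(1.0066e+12) = 27.6376
Step 3: Vbi = 0.02585 * 27.6376 = 0.714 V

0.714


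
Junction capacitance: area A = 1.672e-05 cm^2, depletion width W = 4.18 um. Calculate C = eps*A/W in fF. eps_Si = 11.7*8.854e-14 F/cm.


Step 1: eps_Si = 11.7 * 8.854e-14 = 1.035918e-12 F/cm
Step 2: W in cm = 4.18 * 1e-4 = 4.18e-04 cm
Step 3: C = 1.035918e-12 * 1.672e-05 / 4.18e-04 = 4.143672e-14 F
Step 4: C = 41.44 fF

41.44


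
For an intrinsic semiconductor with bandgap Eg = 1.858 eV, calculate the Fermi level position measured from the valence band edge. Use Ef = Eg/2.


Step 1: For an intrinsic semiconductor, the Fermi level sits at midgap.
Step 2: Ef = Eg / 2 = 1.858 / 2 = 0.929 eV

0.929


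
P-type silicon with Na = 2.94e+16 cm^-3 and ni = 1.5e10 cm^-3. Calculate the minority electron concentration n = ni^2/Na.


Step 1: Majority hole concentration p ≈ Na = 2.94e+16 cm^-3
Step 2: n = ni^2 / Na = (1.5e10)^2 / 2.94e+16
Step 3: n = 7.65e+03 cm^-3

7.65e+03


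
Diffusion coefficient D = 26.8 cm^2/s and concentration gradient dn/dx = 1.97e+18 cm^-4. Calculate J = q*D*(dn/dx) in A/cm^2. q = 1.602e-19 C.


Step 1: J = q * D * (dn/dx)
Step 2: J = 1.602e-19 * 26.8 * 1.97e+18
Step 3: J = 8.46e+00 A/cm^2

8.46e+00


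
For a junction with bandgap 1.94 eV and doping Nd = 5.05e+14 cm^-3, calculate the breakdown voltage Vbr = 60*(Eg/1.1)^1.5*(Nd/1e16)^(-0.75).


Step 1: Eg/1.1 = 1.94/1.1 = 1.763636
Step 2: (Eg/1.1)^1.5 = 1.763636^1.5 = 2.342143
Step 3: (Nd/1e16)^(-0.75) = (0.0505)^(-0.75) = 9.387100
Step 4: Vbr = 60 * 2.342143 * 9.387100 = 1319.2 V

1319.2


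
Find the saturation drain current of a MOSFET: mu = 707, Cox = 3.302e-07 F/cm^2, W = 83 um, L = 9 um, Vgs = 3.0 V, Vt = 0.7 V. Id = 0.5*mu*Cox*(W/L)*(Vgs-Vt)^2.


Step 1: Overdrive voltage Vov = Vgs - Vt = 3.0 - 0.7 = 2.3 V
Step 2: W/L = 83/9 = 9.22222
Step 3: Id = 0.5 * 707 * 3.302e-07 * 9.22222 * 2.3^2
Step 4: Id = 5.69e-03 A

5.69e-03


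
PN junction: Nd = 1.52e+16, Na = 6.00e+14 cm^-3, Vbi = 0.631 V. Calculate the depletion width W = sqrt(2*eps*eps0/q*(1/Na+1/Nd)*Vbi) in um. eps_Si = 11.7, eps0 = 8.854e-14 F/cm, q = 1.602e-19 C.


Step 1: 1/Na + 1/Nd = 1/6.00e+14 + 1/1.52e+16 = 1.73246e-15
Step 2: 2*eps*eps0/q = 2*11.7*8.854e-14/1.602e-19 = 1.293281e+07
Step 3: W^2 = 1.293281e+07 * 1.73246e-15 * 0.631 = 1.41379e-08
Step 4: W = sqrt(1.41379e-08) = 1.189e-04 cm = 1.189 um

1.189


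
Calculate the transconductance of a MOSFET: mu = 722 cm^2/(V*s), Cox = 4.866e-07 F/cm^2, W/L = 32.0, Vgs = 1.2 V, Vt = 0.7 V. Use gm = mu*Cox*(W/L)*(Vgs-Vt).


Step 1: Vov = Vgs - Vt = 1.2 - 0.7 = 0.5 V
Step 2: gm = mu * Cox * (W/L) * Vov
Step 3: gm = 722 * 4.866e-07 * 32.0 * 0.5 = 5.62e-03 S

5.62e-03


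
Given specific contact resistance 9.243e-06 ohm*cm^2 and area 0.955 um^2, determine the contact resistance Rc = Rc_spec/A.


Step 1: Convert area to cm^2: 0.955 um^2 = 9.5500e-09 cm^2
Step 2: Rc = Rc_spec / A = 9.243e-06 / 9.5500e-09
Step 3: Rc = 9.68e+02 ohms

9.68e+02


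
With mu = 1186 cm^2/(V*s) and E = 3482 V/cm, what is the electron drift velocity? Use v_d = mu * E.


Step 1: v_d = mu * E
Step 2: v_d = 1186 * 3482 = 4129652
Step 3: v_d = 4.13e+06 cm/s

4.13e+06


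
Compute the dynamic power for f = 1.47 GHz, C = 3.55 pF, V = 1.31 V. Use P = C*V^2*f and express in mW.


Step 1: V^2 = 1.31^2 = 1.7161 V^2
Step 2: P = C*V^2*f = 3.55e-12 F * 1.7161 * 1.47e9 Hz
Step 3: P = 8.95546785e-03 W
Step 4: P = 8.955 mW

8.955


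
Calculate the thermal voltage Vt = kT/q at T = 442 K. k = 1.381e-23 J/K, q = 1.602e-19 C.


Step 1: kT = 1.381e-23 * 442 = 6.10402e-21 J
Step 2: Vt = kT/q = 6.10402e-21 / 1.602e-19
Step 3: Vt = 0.0381 V

0.0381


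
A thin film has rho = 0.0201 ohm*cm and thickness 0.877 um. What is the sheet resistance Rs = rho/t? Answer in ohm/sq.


Step 1: Convert thickness to cm: t = 0.877 um = 8.7700e-05 cm
Step 2: Rs = rho / t = 0.0201 / 8.7700e-05
Step 3: Rs = 229.2 ohm/sq

229.2


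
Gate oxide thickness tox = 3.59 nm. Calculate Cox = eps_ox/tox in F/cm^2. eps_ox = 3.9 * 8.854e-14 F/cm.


Step 1: eps_ox = 3.9 * 8.854e-14 = 3.45306e-13 F/cm
Step 2: tox in cm = 3.59 nm * 1e-7 = 3.5900e-07 cm
Step 3: Cox = 3.45306e-13 / 3.5900e-07 = 9.62e-07 F/cm^2

9.62e-07


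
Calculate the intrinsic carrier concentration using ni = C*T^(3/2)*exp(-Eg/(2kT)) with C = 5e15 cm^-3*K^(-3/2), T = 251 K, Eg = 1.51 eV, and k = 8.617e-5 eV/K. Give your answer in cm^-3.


Step 1: Compute kT = 8.617e-5 * 251 = 0.02162867 eV
Step 2: Exponent = -Eg/(2kT) = -1.51/(2*0.02162867) = -34.90737
Step 3: T^(3/2) = 251^1.5 = 3976.59
Step 4: ni = 5e15 * 3976.59 * exp(-34.90737) = 1.38e+04 cm^-3

1.38e+04


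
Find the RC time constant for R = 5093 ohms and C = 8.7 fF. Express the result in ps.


Step 1: tau = R * C
Step 2: tau = 5093 * 8.7 fF = 5093 * 8.7e-15 F
Step 3: tau = 4.43091e-11 s = 44.3091 ps

44.3091


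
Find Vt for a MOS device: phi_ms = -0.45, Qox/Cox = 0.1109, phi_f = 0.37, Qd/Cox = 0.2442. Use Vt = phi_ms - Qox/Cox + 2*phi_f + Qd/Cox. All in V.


Step 1: Vt = phi_ms - Qox/Cox + 2*phi_f + Qd/Cox
Step 2: Vt = -0.45 - 0.1109 + 2*0.37 + 0.2442
Step 3: Vt = -0.45 - 0.1109 + 0.74 + 0.2442
Step 4: Vt = 0.4233 V

0.4233


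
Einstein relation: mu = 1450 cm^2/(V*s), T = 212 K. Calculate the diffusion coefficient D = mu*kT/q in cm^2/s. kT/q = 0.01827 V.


Step 1: D = mu * (kT/q)
Step 2: D = 1450 * 0.01827
Step 3: D = 26.49 cm^2/s

26.49


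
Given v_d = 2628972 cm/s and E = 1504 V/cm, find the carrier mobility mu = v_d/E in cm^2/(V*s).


Step 1: mu = v_d / E
Step 2: mu = 2628972 / 1504
Step 3: mu = 1747.99 cm^2/(V*s)

1747.99


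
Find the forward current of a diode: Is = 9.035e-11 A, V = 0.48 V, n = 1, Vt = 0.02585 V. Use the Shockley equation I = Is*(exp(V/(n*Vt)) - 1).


Step 1: V/(n*Vt) = 0.48/(1*0.02585) = 18.5687
Step 2: exp(18.5687) = 1.1595e+08
Step 3: I = 9.035e-11 * (1.1595e+08 - 1) = 1.05e-02 A

1.05e-02


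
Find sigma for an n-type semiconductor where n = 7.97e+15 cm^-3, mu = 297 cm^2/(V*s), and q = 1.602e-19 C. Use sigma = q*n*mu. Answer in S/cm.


Step 1: sigma = q * n * mu
Step 2: sigma = 1.602e-19 * 7.97e+15 * 297
Step 3: sigma = 3.792e-01 S/cm

3.792e-01


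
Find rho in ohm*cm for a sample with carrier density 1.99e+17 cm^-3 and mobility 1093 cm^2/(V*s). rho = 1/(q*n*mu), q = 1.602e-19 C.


Step 1: sigma = q * n * mu = 1.602e-19 * 1.99e+17 * 1093 = 3.48446e+01 S/cm
Step 2: rho = 1 / sigma = 1 / 3.48446e+01 = 0.0287 ohm*cm

0.0287


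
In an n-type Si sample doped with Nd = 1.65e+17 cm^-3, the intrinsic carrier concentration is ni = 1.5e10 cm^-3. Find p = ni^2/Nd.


Step 1: Since Nd >> ni, n ≈ Nd = 1.65e+17 cm^-3
Step 2: p = ni^2 / n = (1.5e10)^2 / 1.65e+17
Step 3: p = 2.25e20 / 1.65e+17 = 1.36e+03 cm^-3

1.36e+03


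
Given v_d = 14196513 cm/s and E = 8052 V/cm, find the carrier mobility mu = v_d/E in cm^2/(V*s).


Step 1: mu = v_d / E
Step 2: mu = 14196513 / 8052
Step 3: mu = 1763.1 cm^2/(V*s)

1763.1


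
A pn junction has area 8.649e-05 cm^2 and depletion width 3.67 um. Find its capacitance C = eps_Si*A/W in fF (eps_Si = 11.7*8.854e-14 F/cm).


Step 1: eps_Si = 11.7 * 8.854e-14 = 1.035918e-12 F/cm
Step 2: W in cm = 3.67 * 1e-4 = 3.67e-04 cm
Step 3: C = 1.035918e-12 * 8.649e-05 / 3.67e-04 = 2.441323e-13 F
Step 4: C = 244.13 fF

244.13


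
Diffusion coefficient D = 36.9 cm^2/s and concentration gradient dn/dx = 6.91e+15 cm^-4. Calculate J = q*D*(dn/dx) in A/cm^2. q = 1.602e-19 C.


Step 1: J = q * D * (dn/dx)
Step 2: J = 1.602e-19 * 36.9 * 6.91e+15
Step 3: J = 4.08e-02 A/cm^2

4.08e-02


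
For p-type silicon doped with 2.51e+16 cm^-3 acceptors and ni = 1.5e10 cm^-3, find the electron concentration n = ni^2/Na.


Step 1: Majority hole concentration p ≈ Na = 2.51e+16 cm^-3
Step 2: n = ni^2 / Na = (1.5e10)^2 / 2.51e+16
Step 3: n = 8.96e+03 cm^-3

8.96e+03


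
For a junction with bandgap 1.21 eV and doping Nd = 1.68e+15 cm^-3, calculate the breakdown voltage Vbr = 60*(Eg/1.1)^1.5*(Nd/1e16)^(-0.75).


Step 1: Eg/1.1 = 1.21/1.1 = 1.100000
Step 2: (Eg/1.1)^1.5 = 1.100000^1.5 = 1.153690
Step 3: (Nd/1e16)^(-0.75) = (0.168)^(-0.75) = 3.810817
Step 4: Vbr = 60 * 1.153690 * 3.810817 = 263.8 V

263.8


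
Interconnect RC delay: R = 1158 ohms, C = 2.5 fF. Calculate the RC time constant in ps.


Step 1: tau = R * C
Step 2: tau = 1158 * 2.5 fF = 1158 * 2.5e-15 F
Step 3: tau = 2.895e-12 s = 2.895 ps

2.895


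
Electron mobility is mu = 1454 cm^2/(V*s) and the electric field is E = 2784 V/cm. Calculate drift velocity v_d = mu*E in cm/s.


Step 1: v_d = mu * E
Step 2: v_d = 1454 * 2784 = 4047936
Step 3: v_d = 4.05e+06 cm/s

4.05e+06


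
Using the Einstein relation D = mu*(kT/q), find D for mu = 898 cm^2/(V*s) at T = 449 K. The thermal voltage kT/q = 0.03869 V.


Step 1: D = mu * (kT/q)
Step 2: D = 898 * 0.03869
Step 3: D = 34.74 cm^2/s

34.74


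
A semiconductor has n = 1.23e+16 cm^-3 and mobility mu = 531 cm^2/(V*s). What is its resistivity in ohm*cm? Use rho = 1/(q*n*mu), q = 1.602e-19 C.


Step 1: sigma = q * n * mu = 1.602e-19 * 1.23e+16 * 531 = 1.04631e+00 S/cm
Step 2: rho = 1 / sigma = 1 / 1.04631e+00 = 0.9557 ohm*cm

0.9557


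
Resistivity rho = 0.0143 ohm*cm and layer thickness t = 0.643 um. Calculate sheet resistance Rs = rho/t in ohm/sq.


Step 1: Convert thickness to cm: t = 0.643 um = 6.4300e-05 cm
Step 2: Rs = rho / t = 0.0143 / 6.4300e-05
Step 3: Rs = 222.4 ohm/sq

222.4


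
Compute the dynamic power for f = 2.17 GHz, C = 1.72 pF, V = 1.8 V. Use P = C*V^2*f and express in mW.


Step 1: V^2 = 1.8^2 = 3.24 V^2
Step 2: P = C*V^2*f = 1.72e-12 F * 3.24 * 2.17e9 Hz
Step 3: P = 1.2092976e-02 W
Step 4: P = 12.093 mW

12.093


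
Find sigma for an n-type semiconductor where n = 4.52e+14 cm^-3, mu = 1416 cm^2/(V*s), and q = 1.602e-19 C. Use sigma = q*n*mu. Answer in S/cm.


Step 1: sigma = q * n * mu
Step 2: sigma = 1.602e-19 * 4.52e+14 * 1416
Step 3: sigma = 1.025e-01 S/cm

1.025e-01


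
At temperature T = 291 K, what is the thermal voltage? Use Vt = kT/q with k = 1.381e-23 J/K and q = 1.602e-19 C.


Step 1: kT = 1.381e-23 * 291 = 4.01871e-21 J
Step 2: Vt = kT/q = 4.01871e-21 / 1.602e-19
Step 3: Vt = 0.02509 V

0.02509


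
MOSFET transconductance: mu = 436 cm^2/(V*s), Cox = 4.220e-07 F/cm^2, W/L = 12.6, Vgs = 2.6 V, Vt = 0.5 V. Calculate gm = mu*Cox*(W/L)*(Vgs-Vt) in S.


Step 1: Vov = Vgs - Vt = 2.6 - 0.5 = 2.1 V
Step 2: gm = mu * Cox * (W/L) * Vov
Step 3: gm = 436 * 4.220e-07 * 12.6 * 2.1 = 4.87e-03 S

4.87e-03


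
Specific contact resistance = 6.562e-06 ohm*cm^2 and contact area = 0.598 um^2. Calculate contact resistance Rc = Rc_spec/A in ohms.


Step 1: Convert area to cm^2: 0.598 um^2 = 5.9800e-09 cm^2
Step 2: Rc = Rc_spec / A = 6.562e-06 / 5.9800e-09
Step 3: Rc = 1.10e+03 ohms

1.10e+03


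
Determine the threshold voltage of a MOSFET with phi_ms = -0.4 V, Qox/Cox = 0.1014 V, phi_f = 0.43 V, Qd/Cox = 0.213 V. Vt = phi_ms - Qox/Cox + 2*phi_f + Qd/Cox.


Step 1: Vt = phi_ms - Qox/Cox + 2*phi_f + Qd/Cox
Step 2: Vt = -0.4 - 0.1014 + 2*0.43 + 0.213
Step 3: Vt = -0.4 - 0.1014 + 0.86 + 0.213
Step 4: Vt = 0.5716 V

0.5716


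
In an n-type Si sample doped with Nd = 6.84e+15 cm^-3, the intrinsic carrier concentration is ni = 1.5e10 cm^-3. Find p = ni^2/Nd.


Step 1: Since Nd >> ni, n ≈ Nd = 6.84e+15 cm^-3
Step 2: p = ni^2 / n = (1.5e10)^2 / 6.84e+15
Step 3: p = 2.25e20 / 6.84e+15 = 3.29e+04 cm^-3

3.29e+04


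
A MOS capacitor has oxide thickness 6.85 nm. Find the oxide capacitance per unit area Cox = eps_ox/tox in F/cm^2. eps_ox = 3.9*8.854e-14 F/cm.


Step 1: eps_ox = 3.9 * 8.854e-14 = 3.45306e-13 F/cm
Step 2: tox in cm = 6.85 nm * 1e-7 = 6.8500e-07 cm
Step 3: Cox = 3.45306e-13 / 6.8500e-07 = 5.04e-07 F/cm^2

5.04e-07


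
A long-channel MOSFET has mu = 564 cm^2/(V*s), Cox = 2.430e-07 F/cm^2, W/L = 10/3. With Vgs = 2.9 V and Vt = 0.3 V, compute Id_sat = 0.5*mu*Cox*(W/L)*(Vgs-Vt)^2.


Step 1: Overdrive voltage Vov = Vgs - Vt = 2.9 - 0.3 = 2.6 V
Step 2: W/L = 10/3 = 3.33333
Step 3: Id = 0.5 * 564 * 2.430e-07 * 3.33333 * 2.6^2
Step 4: Id = 1.54e-03 A

1.54e-03


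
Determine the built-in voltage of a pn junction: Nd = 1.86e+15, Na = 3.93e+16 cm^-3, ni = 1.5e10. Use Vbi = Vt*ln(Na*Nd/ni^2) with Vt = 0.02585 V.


Step 1: Compute Na*Nd/ni^2 = 3.93e+16 * 1.86e+15 / (1.5e10)^2 = 3.2488e+11
Step 2: ln(3.2488e+11) = 26.5067
Step 3: Vbi = 0.02585 * 26.5067 = 0.685 V

0.685


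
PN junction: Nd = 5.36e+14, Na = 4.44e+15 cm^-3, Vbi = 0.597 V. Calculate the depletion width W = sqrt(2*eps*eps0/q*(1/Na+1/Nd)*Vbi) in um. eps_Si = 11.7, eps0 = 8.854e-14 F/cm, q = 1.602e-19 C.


Step 1: 1/Na + 1/Nd = 1/4.44e+15 + 1/5.36e+14 = 2.09090e-15
Step 2: 2*eps*eps0/q = 2*11.7*8.854e-14/1.602e-19 = 1.293281e+07
Step 3: W^2 = 1.293281e+07 * 2.09090e-15 * 0.597 = 1.61436e-08
Step 4: W = sqrt(1.61436e-08) = 1.271e-04 cm = 1.271 um

1.271


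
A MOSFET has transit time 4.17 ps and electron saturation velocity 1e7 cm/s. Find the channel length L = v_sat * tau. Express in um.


Step 1: tau in seconds = 4.17 ps * 1e-12 = 4.1700e-12 s
Step 2: L = v_sat * tau = 1e7 * 4.1700e-12 = 4.1700e-05 cm
Step 3: L in um = 4.1700e-05 * 1e4 = 0.417 um

0.417


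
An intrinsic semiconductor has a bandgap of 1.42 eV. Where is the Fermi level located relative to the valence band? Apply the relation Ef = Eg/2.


Step 1: For an intrinsic semiconductor, the Fermi level sits at midgap.
Step 2: Ef = Eg / 2 = 1.42 / 2 = 0.71 eV

0.71


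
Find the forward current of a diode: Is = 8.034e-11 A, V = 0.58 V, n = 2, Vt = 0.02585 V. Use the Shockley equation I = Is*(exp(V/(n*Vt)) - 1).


Step 1: V/(n*Vt) = 0.58/(2*0.02585) = 11.2186
Step 2: exp(11.2186) = 7.4503e+04
Step 3: I = 8.034e-11 * (7.4503e+04 - 1) = 5.99e-06 A

5.99e-06


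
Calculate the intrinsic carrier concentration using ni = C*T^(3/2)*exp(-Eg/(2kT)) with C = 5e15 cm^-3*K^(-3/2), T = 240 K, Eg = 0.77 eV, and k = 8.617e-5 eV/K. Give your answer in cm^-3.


Step 1: Compute kT = 8.617e-5 * 240 = 0.0206808 eV
Step 2: Exponent = -Eg/(2kT) = -0.77/(2*0.0206808) = -18.61630
Step 3: T^(3/2) = 240^1.5 = 3718.06
Step 4: ni = 5e15 * 3718.06 * exp(-18.61630) = 1.53e+11 cm^-3

1.53e+11


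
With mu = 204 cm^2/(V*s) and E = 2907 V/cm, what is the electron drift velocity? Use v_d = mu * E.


Step 1: v_d = mu * E
Step 2: v_d = 204 * 2907 = 593028
Step 3: v_d = 5.93e+05 cm/s

5.93e+05


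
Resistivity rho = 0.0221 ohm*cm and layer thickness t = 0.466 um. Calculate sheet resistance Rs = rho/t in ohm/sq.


Step 1: Convert thickness to cm: t = 0.466 um = 4.6600e-05 cm
Step 2: Rs = rho / t = 0.0221 / 4.6600e-05
Step 3: Rs = 474.2 ohm/sq

474.2


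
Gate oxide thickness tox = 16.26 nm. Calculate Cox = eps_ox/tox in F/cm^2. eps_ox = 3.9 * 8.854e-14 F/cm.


Step 1: eps_ox = 3.9 * 8.854e-14 = 3.45306e-13 F/cm
Step 2: tox in cm = 16.26 nm * 1e-7 = 1.6260e-06 cm
Step 3: Cox = 3.45306e-13 / 1.6260e-06 = 2.12e-07 F/cm^2

2.12e-07


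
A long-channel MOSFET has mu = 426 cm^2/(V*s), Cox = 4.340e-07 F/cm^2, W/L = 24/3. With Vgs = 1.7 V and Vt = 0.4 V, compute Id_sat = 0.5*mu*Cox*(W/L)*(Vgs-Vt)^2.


Step 1: Overdrive voltage Vov = Vgs - Vt = 1.7 - 0.4 = 1.3 V
Step 2: W/L = 24/3 = 8
Step 3: Id = 0.5 * 426 * 4.340e-07 * 8 * 1.3^2
Step 4: Id = 1.25e-03 A

1.25e-03


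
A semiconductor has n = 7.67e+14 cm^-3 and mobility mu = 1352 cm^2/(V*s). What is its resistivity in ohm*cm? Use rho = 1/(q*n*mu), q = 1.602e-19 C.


Step 1: sigma = q * n * mu = 1.602e-19 * 7.67e+14 * 1352 = 1.66125e-01 S/cm
Step 2: rho = 1 / sigma = 1 / 1.66125e-01 = 6.02 ohm*cm

6.02


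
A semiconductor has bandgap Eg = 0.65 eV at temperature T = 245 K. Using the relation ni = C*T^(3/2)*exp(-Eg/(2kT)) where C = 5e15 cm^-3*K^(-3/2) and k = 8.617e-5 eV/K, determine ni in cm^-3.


Step 1: Compute kT = 8.617e-5 * 245 = 0.02111165 eV
Step 2: Exponent = -Eg/(2kT) = -0.65/(2*0.02111165) = -15.39434
Step 3: T^(3/2) = 245^1.5 = 3834.86
Step 4: ni = 5e15 * 3834.86 * exp(-15.39434) = 3.95e+12 cm^-3

3.95e+12


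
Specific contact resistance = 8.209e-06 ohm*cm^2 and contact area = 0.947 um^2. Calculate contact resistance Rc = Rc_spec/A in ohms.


Step 1: Convert area to cm^2: 0.947 um^2 = 9.4700e-09 cm^2
Step 2: Rc = Rc_spec / A = 8.209e-06 / 9.4700e-09
Step 3: Rc = 8.67e+02 ohms

8.67e+02


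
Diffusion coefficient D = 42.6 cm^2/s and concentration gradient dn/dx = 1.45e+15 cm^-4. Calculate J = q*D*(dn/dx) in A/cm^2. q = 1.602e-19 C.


Step 1: J = q * D * (dn/dx)
Step 2: J = 1.602e-19 * 42.6 * 1.45e+15
Step 3: J = 9.90e-03 A/cm^2

9.90e-03


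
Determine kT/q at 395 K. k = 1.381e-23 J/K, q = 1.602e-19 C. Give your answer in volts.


Step 1: kT = 1.381e-23 * 395 = 5.45495e-21 J
Step 2: Vt = kT/q = 5.45495e-21 / 1.602e-19
Step 3: Vt = 0.03405 V

0.03405


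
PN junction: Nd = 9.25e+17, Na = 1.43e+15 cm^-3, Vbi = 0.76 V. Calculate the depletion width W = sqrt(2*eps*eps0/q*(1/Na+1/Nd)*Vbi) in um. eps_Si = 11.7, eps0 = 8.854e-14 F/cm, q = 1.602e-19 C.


Step 1: 1/Na + 1/Nd = 1/1.43e+15 + 1/9.25e+17 = 7.00382e-16
Step 2: 2*eps*eps0/q = 2*11.7*8.854e-14/1.602e-19 = 1.293281e+07
Step 3: W^2 = 1.293281e+07 * 7.00382e-16 * 0.76 = 6.88401e-09
Step 4: W = sqrt(6.88401e-09) = 8.297e-05 cm = 0.8297 um

0.8297


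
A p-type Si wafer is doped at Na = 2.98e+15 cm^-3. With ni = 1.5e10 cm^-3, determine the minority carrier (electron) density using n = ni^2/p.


Step 1: Majority hole concentration p ≈ Na = 2.98e+15 cm^-3
Step 2: n = ni^2 / Na = (1.5e10)^2 / 2.98e+15
Step 3: n = 7.55e+04 cm^-3

7.55e+04


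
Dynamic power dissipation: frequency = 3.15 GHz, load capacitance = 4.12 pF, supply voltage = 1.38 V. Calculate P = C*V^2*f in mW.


Step 1: V^2 = 1.38^2 = 1.9044 V^2
Step 2: P = C*V^2*f = 4.12e-12 F * 1.9044 * 3.15e9 Hz
Step 3: P = 2.47153032e-02 W
Step 4: P = 24.715 mW

24.715


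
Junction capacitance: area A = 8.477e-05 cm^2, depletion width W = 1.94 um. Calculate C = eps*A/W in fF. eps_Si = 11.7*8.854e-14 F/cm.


Step 1: eps_Si = 11.7 * 8.854e-14 = 1.035918e-12 F/cm
Step 2: W in cm = 1.94 * 1e-4 = 1.94e-04 cm
Step 3: C = 1.035918e-12 * 8.477e-05 / 1.94e-04 = 4.526534e-13 F
Step 4: C = 452.65 fF

452.65


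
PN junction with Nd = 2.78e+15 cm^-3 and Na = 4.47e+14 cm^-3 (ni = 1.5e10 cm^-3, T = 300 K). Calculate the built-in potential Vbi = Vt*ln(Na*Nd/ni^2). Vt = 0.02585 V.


Step 1: Compute Na*Nd/ni^2 = 4.47e+14 * 2.78e+15 / (1.5e10)^2 = 5.5229e+09
Step 2: ln(5.5229e+09) = 22.4322
Step 3: Vbi = 0.02585 * 22.4322 = 0.58 V

0.58


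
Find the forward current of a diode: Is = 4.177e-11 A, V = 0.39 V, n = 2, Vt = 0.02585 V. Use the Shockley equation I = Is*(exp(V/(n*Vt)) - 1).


Step 1: V/(n*Vt) = 0.39/(2*0.02585) = 7.5435
Step 2: exp(7.5435) = 1.8884e+03
Step 3: I = 4.177e-11 * (1.8884e+03 - 1) = 7.88e-08 A

7.88e-08


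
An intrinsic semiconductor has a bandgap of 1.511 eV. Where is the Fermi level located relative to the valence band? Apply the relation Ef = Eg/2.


Step 1: For an intrinsic semiconductor, the Fermi level sits at midgap.
Step 2: Ef = Eg / 2 = 1.511 / 2 = 0.7555 eV

0.7555


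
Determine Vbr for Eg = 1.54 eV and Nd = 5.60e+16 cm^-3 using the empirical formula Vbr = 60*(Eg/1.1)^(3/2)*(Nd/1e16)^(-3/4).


Step 1: Eg/1.1 = 1.54/1.1 = 1.400000
Step 2: (Eg/1.1)^1.5 = 1.400000^1.5 = 1.656502
Step 3: (Nd/1e16)^(-0.75) = (5.6)^(-0.75) = 0.274700
Step 4: Vbr = 60 * 1.656502 * 0.274700 = 27.3 V

27.3


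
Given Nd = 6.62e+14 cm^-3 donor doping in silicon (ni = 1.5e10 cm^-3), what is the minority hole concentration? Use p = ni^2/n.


Step 1: Since Nd >> ni, n ≈ Nd = 6.62e+14 cm^-3
Step 2: p = ni^2 / n = (1.5e10)^2 / 6.62e+14
Step 3: p = 2.25e20 / 6.62e+14 = 3.40e+05 cm^-3

3.40e+05


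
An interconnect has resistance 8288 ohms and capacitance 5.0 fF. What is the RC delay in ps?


Step 1: tau = R * C
Step 2: tau = 8288 * 5.0 fF = 8288 * 5.0e-15 F
Step 3: tau = 4.144e-11 s = 41.44 ps

41.44


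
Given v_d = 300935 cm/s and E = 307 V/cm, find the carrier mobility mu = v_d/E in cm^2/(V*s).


Step 1: mu = v_d / E
Step 2: mu = 300935 / 307
Step 3: mu = 980.24 cm^2/(V*s)

980.24


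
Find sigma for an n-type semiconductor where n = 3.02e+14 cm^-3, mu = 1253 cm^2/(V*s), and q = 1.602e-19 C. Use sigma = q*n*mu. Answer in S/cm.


Step 1: sigma = q * n * mu
Step 2: sigma = 1.602e-19 * 3.02e+14 * 1253
Step 3: sigma = 6.062e-02 S/cm

6.062e-02


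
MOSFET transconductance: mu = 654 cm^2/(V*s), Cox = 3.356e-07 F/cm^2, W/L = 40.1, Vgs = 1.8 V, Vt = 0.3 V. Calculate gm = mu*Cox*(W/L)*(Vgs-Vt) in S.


Step 1: Vov = Vgs - Vt = 1.8 - 0.3 = 1.5 V
Step 2: gm = mu * Cox * (W/L) * Vov
Step 3: gm = 654 * 3.356e-07 * 40.1 * 1.5 = 1.32e-02 S

1.32e-02


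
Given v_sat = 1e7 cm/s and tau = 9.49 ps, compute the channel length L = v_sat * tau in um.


Step 1: tau in seconds = 9.49 ps * 1e-12 = 9.4900e-12 s
Step 2: L = v_sat * tau = 1e7 * 9.4900e-12 = 9.4900e-05 cm
Step 3: L in um = 9.4900e-05 * 1e4 = 0.949 um

0.949


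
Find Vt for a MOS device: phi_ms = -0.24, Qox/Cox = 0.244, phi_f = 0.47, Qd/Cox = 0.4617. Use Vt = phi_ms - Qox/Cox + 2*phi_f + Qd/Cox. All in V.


Step 1: Vt = phi_ms - Qox/Cox + 2*phi_f + Qd/Cox
Step 2: Vt = -0.24 - 0.244 + 2*0.47 + 0.4617
Step 3: Vt = -0.24 - 0.244 + 0.94 + 0.4617
Step 4: Vt = 0.9177 V

0.9177


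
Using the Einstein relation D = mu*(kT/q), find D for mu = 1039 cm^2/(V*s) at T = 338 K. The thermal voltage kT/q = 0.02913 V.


Step 1: D = mu * (kT/q)
Step 2: D = 1039 * 0.02913
Step 3: D = 30.27 cm^2/s

30.27


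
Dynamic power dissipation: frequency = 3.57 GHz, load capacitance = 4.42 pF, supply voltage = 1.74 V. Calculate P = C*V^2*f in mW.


Step 1: V^2 = 1.74^2 = 3.0276 V^2
Step 2: P = C*V^2*f = 4.42e-12 F * 3.0276 * 3.57e9 Hz
Step 3: P = 4.777371144e-02 W
Step 4: P = 47.774 mW

47.774


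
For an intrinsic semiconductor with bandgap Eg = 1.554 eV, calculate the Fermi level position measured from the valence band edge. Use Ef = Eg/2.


Step 1: For an intrinsic semiconductor, the Fermi level sits at midgap.
Step 2: Ef = Eg / 2 = 1.554 / 2 = 0.777 eV

0.777


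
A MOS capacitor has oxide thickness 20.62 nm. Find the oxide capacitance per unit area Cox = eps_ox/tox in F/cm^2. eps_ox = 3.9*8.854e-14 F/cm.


Step 1: eps_ox = 3.9 * 8.854e-14 = 3.45306e-13 F/cm
Step 2: tox in cm = 20.62 nm * 1e-7 = 2.0620e-06 cm
Step 3: Cox = 3.45306e-13 / 2.0620e-06 = 1.67e-07 F/cm^2

1.67e-07


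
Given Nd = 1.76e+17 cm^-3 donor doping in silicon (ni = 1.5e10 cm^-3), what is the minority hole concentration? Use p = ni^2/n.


Step 1: Since Nd >> ni, n ≈ Nd = 1.76e+17 cm^-3
Step 2: p = ni^2 / n = (1.5e10)^2 / 1.76e+17
Step 3: p = 2.25e20 / 1.76e+17 = 1.28e+03 cm^-3

1.28e+03


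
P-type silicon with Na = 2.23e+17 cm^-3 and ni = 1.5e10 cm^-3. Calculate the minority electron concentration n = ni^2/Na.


Step 1: Majority hole concentration p ≈ Na = 2.23e+17 cm^-3
Step 2: n = ni^2 / Na = (1.5e10)^2 / 2.23e+17
Step 3: n = 1.01e+03 cm^-3

1.01e+03


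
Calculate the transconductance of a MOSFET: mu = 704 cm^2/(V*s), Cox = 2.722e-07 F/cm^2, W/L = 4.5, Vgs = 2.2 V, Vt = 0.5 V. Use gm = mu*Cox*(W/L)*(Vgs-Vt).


Step 1: Vov = Vgs - Vt = 2.2 - 0.5 = 1.7 V
Step 2: gm = mu * Cox * (W/L) * Vov
Step 3: gm = 704 * 2.722e-07 * 4.5 * 1.7 = 1.47e-03 S

1.47e-03


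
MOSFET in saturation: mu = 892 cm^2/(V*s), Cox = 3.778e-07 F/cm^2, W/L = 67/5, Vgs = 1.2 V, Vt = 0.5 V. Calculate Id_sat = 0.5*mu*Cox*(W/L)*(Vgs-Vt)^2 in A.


Step 1: Overdrive voltage Vov = Vgs - Vt = 1.2 - 0.5 = 0.7 V
Step 2: W/L = 67/5 = 13.4
Step 3: Id = 0.5 * 892 * 3.778e-07 * 13.4 * 0.7^2
Step 4: Id = 1.11e-03 A

1.11e-03


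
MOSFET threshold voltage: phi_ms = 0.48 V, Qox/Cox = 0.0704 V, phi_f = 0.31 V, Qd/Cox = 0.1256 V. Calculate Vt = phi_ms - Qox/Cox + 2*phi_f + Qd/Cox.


Step 1: Vt = phi_ms - Qox/Cox + 2*phi_f + Qd/Cox
Step 2: Vt = 0.48 - 0.0704 + 2*0.31 + 0.1256
Step 3: Vt = 0.48 - 0.0704 + 0.62 + 0.1256
Step 4: Vt = 1.1552 V

1.1552
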